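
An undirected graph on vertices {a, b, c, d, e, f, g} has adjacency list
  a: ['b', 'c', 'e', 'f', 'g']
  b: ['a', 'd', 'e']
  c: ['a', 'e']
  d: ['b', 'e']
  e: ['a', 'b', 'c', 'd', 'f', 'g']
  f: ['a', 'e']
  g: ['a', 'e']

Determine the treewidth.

A width-2 tree decomposition is:
Bags: B1 = {a, e, g}  B2 = {a, e, f}  B3 = {a, c, e}  B4 = {a, b, e}  B5 = {b, d, e}
Tree: B1–B2, B2–B3, B1–B4, B4–B5
Each bag holds 3 vertices, so the decomposition has width 2, which upper-bounds the treewidth. On the other hand G contains the 3-clique {b, d, e}. A clique must lie in a single bag of any decomposition, so no decomposition can have width below 2. The upper and lower bounds meet at 2, so that is the treewidth.

2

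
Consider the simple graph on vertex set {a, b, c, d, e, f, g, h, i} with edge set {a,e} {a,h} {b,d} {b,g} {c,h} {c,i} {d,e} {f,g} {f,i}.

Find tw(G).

A width-2 tree decomposition is:
Bags: B1 = {a, e, h}  B2 = {c, e, h}  B3 = {c, e, i}  B4 = {e, f, i}  B5 = {e, f, g}  B6 = {b, e, g}  B7 = {b, d, e}
Tree: B1–B2, B2–B3, B3–B4, B4–B5, B5–B6, B6–B7
The largest bag has 3 vertices, giving width 2; this decomposition certifies tw(G) ≤ 2. The edges e–a–h–c–i–f–g–b–d–e form a cycle, so G is not a tree and its treewidth is at least 2. The upper and lower bounds meet at 2, so that is the treewidth.

2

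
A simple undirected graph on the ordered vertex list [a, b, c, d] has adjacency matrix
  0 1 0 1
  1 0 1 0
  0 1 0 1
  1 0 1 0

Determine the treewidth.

2

A width-2 tree decomposition is:
Bags: B1 = {a, b, c}  B2 = {a, c, d}
Tree: B1–B2
The largest bag has 3 vertices, giving width 2; this decomposition certifies tw(G) ≤ 2. For the lower bound, G contains the cycle a–b–c–d–a, so G is not a forest; only forests have treewidth ≤ 1, hence tw(G) ≥ 2. Therefore the treewidth is 2.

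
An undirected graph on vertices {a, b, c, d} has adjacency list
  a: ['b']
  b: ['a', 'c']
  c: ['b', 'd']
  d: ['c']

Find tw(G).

1

A width-1 tree decomposition is:
Bags: B1 = {b, c}  B2 = {c, d}  B3 = {a, b}
Tree: B1–B2, B1–B3
Every bag has size at most 2, so the width is 2 − 1 = 1 and tw(G) ≤ 1. Since G has at least one edge (e.g. c–b), it is not an edgeless graph, so tw(G) ≥ 1. Therefore the treewidth is 1.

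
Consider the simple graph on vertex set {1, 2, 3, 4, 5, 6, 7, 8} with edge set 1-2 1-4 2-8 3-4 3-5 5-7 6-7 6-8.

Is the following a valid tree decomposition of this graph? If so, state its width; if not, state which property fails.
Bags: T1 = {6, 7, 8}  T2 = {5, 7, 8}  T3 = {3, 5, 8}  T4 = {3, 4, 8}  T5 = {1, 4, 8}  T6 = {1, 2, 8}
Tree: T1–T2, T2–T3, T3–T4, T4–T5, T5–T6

Every vertex of G appears in some bag (union = {1, 2, 3, 4, 5, 6, 7, 8}); every edge is covered by a bag; and for each vertex v the set of bags containing v is connected in the bag tree. The decomposition is therefore valid. The largest bag has 3 vertices, so the width is 2.

Yes; width 2.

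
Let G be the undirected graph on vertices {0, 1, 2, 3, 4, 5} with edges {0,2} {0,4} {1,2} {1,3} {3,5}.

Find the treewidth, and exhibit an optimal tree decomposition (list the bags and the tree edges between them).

Treewidth 1.
One optimal decomposition is:
Bags: B1 = {3, 5}  B2 = {1, 3}  B3 = {1, 2}  B4 = {0, 2}  B5 = {0, 4}
Tree: B1–B2, B2–B3, B3–B4, B4–B5

The largest bag has 2 vertices, giving width 1; this decomposition certifies tw(G) ≤ 1. Any graph with an edge has treewidth ≥ 1, and G has the edge 5–3. Combining the bounds, tw(G) = 1.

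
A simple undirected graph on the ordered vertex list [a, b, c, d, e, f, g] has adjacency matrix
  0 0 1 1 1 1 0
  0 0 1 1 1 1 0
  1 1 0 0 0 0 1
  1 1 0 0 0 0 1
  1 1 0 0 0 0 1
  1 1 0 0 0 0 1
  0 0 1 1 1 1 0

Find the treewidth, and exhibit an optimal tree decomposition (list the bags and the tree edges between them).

Treewidth 3.
One optimal decomposition is:
Bags: B1 = {a, b, c, g}  B2 = {a, b, f, g}  B3 = {a, b, d, g}  B4 = {a, b, e, g}
Tree: B1–B2, B2–B3, B3–B4

Each bag holds 4 vertices, so the decomposition has width 3, which upper-bounds the treewidth. For the lower bound: the 4 vertex sets {c,g}, {a,f}, {b}, {d} are disjoint, each induces a connected subgraph, and every pair is joined by at least one edge of G. Contracting each set to a single vertex therefore yields K_{4} as a minor, and since treewidth is minor-monotone, tw(G) ≥ tw(K_{4}) = 3. Hence tw(G) = 3 exactly.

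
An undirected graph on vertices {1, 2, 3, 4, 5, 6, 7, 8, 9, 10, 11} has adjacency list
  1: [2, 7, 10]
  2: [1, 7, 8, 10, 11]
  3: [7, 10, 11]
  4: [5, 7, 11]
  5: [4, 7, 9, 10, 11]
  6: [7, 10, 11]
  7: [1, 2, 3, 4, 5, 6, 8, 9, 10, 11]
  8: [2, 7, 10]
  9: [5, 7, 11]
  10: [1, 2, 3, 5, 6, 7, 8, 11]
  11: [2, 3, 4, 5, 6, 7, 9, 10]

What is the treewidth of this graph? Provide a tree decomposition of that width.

Treewidth 3.
Bags: B1 = {2, 7, 10, 11}  B2 = {2, 7, 8, 10}  B3 = {5, 7, 10, 11}  B4 = {4, 5, 7, 11}  B5 = {5, 7, 9, 11}  B6 = {1, 2, 7, 10}  B7 = {3, 7, 10, 11}  B8 = {6, 7, 10, 11}
Tree: B1–B2, B1–B3, B3–B4, B4–B5, B2–B6, B3–B7, B3–B8

The largest bag has 4 vertices, giving width 3; this decomposition certifies tw(G) ≤ 3. Conversely, {5, 7, 9, 11} is a clique of size 4, and the vertices of any clique must share a bag in every tree decomposition; so some bag has ≥ 4 vertices and tw(G) ≥ 3. The upper and lower bounds meet at 3, so that is the treewidth.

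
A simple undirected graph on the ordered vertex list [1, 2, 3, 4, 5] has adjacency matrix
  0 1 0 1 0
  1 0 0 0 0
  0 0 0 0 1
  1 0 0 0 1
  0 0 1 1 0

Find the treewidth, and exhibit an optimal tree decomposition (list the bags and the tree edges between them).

Every bag has size at most 2, so the width is 2 − 1 = 1 and tw(G) ≤ 1. Since G has at least one edge (e.g. 4–1), it is not an edgeless graph, so tw(G) ≥ 1. Therefore the treewidth is 1.

Treewidth 1.
One optimal decomposition is:
Bags: B1 = {1, 4}  B2 = {1, 2}  B3 = {4, 5}  B4 = {3, 5}
Tree: B1–B2, B1–B3, B3–B4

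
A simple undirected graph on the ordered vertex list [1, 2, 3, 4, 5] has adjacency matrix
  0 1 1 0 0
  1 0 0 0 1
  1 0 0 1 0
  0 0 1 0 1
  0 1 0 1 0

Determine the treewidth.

A width-2 tree decomposition is:
Bags: B1 = {2, 4, 5}  B2 = {1, 2, 4}  B3 = {1, 3, 4}
Tree: B1–B2, B2–B3
The largest bag has 3 vertices, giving width 2; this decomposition certifies tw(G) ≤ 2. Since 4–5–2–1–3–4 is a cycle in G, G is not acyclic. Forests are exactly the graphs of treewidth ≤ 1, so tw(G) ≥ 2. Combining the bounds, tw(G) = 2.

2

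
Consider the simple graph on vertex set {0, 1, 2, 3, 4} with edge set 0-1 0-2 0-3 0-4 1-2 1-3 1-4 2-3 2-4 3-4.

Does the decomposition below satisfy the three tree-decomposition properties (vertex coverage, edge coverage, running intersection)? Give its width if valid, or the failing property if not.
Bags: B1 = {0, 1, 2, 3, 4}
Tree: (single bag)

Yes; width 4.

Checking the three conditions: (i) the bags cover all of {0, 1, 2, 3, 4}; (ii) for each edge, some bag contains both endpoints; (iii) the bags containing any fixed vertex form a subtree. All hold, so the decomposition is valid with width 5 − 1 = 4.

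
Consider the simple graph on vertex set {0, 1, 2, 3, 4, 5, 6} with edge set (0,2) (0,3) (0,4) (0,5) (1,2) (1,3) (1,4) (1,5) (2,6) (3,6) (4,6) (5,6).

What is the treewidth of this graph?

3

A width-3 tree decomposition is:
Bags: B1 = {0, 1, 4, 6}  B2 = {0, 1, 2, 6}  B3 = {0, 1, 5, 6}  B4 = {0, 1, 3, 6}
Tree: B1–B2, B2–B3, B3–B4
Every bag has size at most 4, so the width is 4 − 1 = 3 and tw(G) ≤ 3. For the lower bound: the 4 vertex sets {1,4}, {0,2}, {6}, {5} are disjoint, each induces a connected subgraph, and every pair is joined by at least one edge of G. Contracting each set to a single vertex therefore yields K_{4} as a minor, and since treewidth is minor-monotone, tw(G) ≥ tw(K_{4}) = 3. The upper and lower bounds meet at 3, so that is the treewidth.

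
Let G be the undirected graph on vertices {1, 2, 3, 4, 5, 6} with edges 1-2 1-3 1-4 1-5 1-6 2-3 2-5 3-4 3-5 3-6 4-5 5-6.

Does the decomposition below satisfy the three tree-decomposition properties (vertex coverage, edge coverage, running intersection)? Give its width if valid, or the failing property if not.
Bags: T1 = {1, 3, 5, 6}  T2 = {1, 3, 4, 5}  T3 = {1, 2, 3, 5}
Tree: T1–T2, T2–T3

Yes; width 3.

Checking the three conditions: (i) the bags cover all of {1, 2, 3, 4, 5, 6}; (ii) for each edge, some bag contains both endpoints; (iii) the bags containing any fixed vertex form a subtree. All hold, so the decomposition is valid with width 4 − 1 = 3.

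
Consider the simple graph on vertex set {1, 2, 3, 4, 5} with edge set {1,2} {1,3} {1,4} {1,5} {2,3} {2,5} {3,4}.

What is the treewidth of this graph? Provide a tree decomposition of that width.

The largest bag has 3 vertices, giving width 2; this decomposition certifies tw(G) ≤ 2. Conversely, {1, 2, 3} is a clique of size 3, and the vertices of any clique must share a bag in every tree decomposition; so some bag has ≥ 3 vertices and tw(G) ≥ 2. Hence tw(G) = 2 exactly.

Treewidth 2.
One optimal decomposition is:
Bags: B1 = {1, 2, 3}  B2 = {1, 2, 5}  B3 = {1, 3, 4}
Tree: B1–B2, B1–B3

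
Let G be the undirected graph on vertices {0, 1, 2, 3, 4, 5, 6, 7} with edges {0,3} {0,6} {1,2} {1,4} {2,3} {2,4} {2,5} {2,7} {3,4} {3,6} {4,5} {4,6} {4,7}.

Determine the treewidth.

2

A width-2 tree decomposition is:
Bags: B1 = {2, 3, 4}  B2 = {3, 4, 6}  B3 = {1, 2, 4}  B4 = {2, 4, 7}  B5 = {2, 4, 5}  B6 = {0, 3, 6}
Tree: B1–B2, B1–B3, B3–B4, B1–B5, B2–B6
Each bag holds 3 vertices, so the decomposition has width 2, which upper-bounds the treewidth. Conversely, {0, 3, 6} is a clique of size 3, and the vertices of any clique must share a bag in every tree decomposition; so some bag has ≥ 3 vertices and tw(G) ≥ 2. Therefore the treewidth is 2.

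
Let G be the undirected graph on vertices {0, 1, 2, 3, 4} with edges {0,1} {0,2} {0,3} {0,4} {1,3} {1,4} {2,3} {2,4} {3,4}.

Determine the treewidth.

A width-3 tree decomposition is:
Bags: B1 = {0, 2, 3, 4}  B2 = {0, 1, 3, 4}
Tree: B1–B2
Each bag holds 4 vertices, so the decomposition has width 3, which upper-bounds the treewidth. For the lower bound, the 4 vertices {0, 1, 3, 4} are pairwise adjacent, and any tree decomposition puts a clique entirely inside one bag — forcing width ≥ 3. Therefore the treewidth is 3.

3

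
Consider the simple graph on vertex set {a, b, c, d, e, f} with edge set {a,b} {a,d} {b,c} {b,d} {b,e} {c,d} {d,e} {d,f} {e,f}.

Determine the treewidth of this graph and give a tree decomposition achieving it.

Each bag holds 3 vertices, so the decomposition has width 2, which upper-bounds the treewidth. On the other hand G contains the 3-clique {d, e, f}. A clique must lie in a single bag of any decomposition, so no decomposition can have width below 2. Combining the bounds, tw(G) = 2.

Treewidth 2.
Bags: B1 = {b, d, e}  B2 = {d, e, f}  B3 = {a, b, d}  B4 = {b, c, d}
Tree: B1–B2, B1–B3, B1–B4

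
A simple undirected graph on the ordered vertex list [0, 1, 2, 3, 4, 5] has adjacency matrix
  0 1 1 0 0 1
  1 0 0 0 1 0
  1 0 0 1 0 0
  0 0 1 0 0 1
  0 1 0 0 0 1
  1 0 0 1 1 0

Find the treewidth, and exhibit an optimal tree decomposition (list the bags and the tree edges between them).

Treewidth 2.
One such decomposition:
Bags: B1 = {1, 4, 5}  B2 = {0, 1, 5}  B3 = {0, 3, 5}  B4 = {0, 2, 3}
Tree: B1–B2, B2–B3, B3–B4

The largest bag has 3 vertices, giving width 2; this decomposition certifies tw(G) ≤ 2. For the lower bound, G contains the cycle 4–1–0–5–4, so G is not a forest; only forests have treewidth ≤ 1, hence tw(G) ≥ 2. Therefore the treewidth is 2.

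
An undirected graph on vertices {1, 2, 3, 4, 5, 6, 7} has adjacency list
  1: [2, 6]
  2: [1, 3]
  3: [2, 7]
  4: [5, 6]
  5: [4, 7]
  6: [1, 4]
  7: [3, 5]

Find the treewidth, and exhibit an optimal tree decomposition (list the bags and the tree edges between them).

Each bag holds 3 vertices, so the decomposition has width 2, which upper-bounds the treewidth. For the lower bound, G contains the cycle 6–1–2–3–7–5–4–6, so G is not a forest; only forests have treewidth ≤ 1, hence tw(G) ≥ 2. The upper and lower bounds meet at 2, so that is the treewidth.

Treewidth 2.
One such decomposition:
Bags: B1 = {1, 2, 6}  B2 = {2, 3, 6}  B3 = {3, 6, 7}  B4 = {5, 6, 7}  B5 = {4, 5, 6}
Tree: B1–B2, B2–B3, B3–B4, B4–B5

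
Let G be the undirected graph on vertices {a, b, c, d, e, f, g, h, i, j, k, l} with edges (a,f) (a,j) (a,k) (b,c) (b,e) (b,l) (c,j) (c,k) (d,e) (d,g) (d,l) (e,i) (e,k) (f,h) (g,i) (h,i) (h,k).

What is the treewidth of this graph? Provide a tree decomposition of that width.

Each bag holds 4 vertices, so the decomposition has width 3, which upper-bounds the treewidth. For the lower bound: the 4 vertex sets {d,g,l}, {b}, {e}, {c,h,i,k} are disjoint, each induces a connected subgraph, and every pair is joined by at least one edge of G. Contracting each set to a single vertex therefore yields K_{4} as a minor, and since treewidth is minor-monotone, tw(G) ≥ tw(K_{4}) = 3. The upper and lower bounds meet at 3, so that is the treewidth.

Treewidth 3.
One such decomposition:
Bags: B1 = {b, d, g, l}  B2 = {b, d, e, g}  B3 = {b, e, g, i}  B4 = {b, c, e, i}  B5 = {c, e, i, k}  B6 = {c, h, i, k}  B7 = {c, h, j, k}  B8 = {a, h, j, k}  B9 = {a, f, h, j}
Tree: B1–B2, B2–B3, B3–B4, B4–B5, B5–B6, B6–B7, B7–B8, B8–B9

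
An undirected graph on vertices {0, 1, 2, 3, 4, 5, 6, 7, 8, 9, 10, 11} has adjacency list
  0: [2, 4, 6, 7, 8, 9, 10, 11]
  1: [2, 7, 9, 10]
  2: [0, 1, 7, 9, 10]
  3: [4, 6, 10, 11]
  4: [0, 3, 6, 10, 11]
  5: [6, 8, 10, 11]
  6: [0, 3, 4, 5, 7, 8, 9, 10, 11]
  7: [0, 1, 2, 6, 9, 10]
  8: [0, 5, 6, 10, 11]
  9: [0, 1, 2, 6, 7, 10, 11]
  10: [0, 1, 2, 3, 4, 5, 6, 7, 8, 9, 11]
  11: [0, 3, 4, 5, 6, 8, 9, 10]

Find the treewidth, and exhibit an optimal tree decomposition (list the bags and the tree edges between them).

Every bag has size at most 5, so the width is 5 − 1 = 4 and tw(G) ≤ 4. Conversely, {1, 2, 7, 9, 10} is a clique of size 5, and the vertices of any clique must share a bag in every tree decomposition; so some bag has ≥ 5 vertices and tw(G) ≥ 4. Therefore the treewidth is 4.

Treewidth 4.
Bags: B1 = {0, 6, 8, 10, 11}  B2 = {5, 6, 8, 10, 11}  B3 = {0, 6, 9, 10, 11}  B4 = {0, 6, 7, 9, 10}  B5 = {0, 4, 6, 10, 11}  B6 = {0, 2, 7, 9, 10}  B7 = {3, 4, 6, 10, 11}  B8 = {1, 2, 7, 9, 10}
Tree: B1–B2, B1–B3, B3–B4, B1–B5, B4–B6, B5–B7, B6–B8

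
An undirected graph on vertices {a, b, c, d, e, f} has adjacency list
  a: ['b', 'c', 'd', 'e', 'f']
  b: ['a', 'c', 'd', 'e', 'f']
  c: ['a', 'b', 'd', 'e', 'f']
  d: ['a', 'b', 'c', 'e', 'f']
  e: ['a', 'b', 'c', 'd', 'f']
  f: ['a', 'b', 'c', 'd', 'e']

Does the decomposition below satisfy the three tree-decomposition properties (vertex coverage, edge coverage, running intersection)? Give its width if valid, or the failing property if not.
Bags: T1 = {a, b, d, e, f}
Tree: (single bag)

A tree decomposition must satisfy three properties: every vertex lies in some bag; for every edge, both endpoints lie together in some bag; and for every vertex, the bags containing it form a connected subtree. Here vertex c appears in no bag, so the decomposition is invalid.

No — vertex c appears in no bag.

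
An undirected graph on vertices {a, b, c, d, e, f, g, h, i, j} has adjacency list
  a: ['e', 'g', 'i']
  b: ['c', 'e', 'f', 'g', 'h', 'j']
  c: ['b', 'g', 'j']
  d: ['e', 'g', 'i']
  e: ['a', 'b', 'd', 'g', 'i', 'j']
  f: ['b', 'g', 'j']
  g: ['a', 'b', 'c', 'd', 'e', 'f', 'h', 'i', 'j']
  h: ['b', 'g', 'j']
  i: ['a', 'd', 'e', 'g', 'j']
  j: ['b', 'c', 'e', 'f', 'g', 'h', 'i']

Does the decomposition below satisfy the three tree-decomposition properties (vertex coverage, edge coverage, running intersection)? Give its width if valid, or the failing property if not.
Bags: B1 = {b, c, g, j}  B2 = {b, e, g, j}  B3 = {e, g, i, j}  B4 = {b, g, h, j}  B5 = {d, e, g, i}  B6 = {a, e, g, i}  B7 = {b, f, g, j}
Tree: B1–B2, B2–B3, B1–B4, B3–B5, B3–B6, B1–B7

Yes; width 3.

Checking the three conditions: (i) the bags cover all of {a, b, c, d, e, f, g, h, i, j}; (ii) for each edge, some bag contains both endpoints; (iii) the bags containing any fixed vertex form a subtree. All hold, so the decomposition is valid with width 4 − 1 = 3.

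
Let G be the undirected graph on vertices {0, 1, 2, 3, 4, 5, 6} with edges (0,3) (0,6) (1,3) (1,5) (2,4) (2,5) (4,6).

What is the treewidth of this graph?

2

A width-2 tree decomposition is:
Bags: B1 = {2, 4, 6}  B2 = {2, 5, 6}  B3 = {1, 5, 6}  B4 = {1, 3, 6}  B5 = {0, 3, 6}
Tree: B1–B2, B2–B3, B3–B4, B4–B5
The largest bag has 3 vertices, giving width 2; this decomposition certifies tw(G) ≤ 2. For the lower bound, G contains the cycle 6–4–2–5–1–3–0–6, so G is not a forest; only forests have treewidth ≤ 1, hence tw(G) ≥ 2. Therefore the treewidth is 2.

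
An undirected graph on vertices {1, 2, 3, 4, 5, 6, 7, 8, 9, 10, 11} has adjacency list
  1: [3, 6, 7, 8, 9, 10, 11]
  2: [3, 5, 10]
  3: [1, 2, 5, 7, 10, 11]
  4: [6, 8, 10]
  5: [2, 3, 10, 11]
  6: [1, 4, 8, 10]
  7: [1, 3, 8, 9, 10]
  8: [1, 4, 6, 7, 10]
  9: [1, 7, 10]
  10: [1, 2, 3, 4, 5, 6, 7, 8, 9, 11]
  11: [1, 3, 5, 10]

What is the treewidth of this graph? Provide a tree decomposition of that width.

Every bag has size at most 4, so the width is 4 − 1 = 3 and tw(G) ≤ 3. For the lower bound, the 4 vertices {1, 3, 10, 11} are pairwise adjacent, and any tree decomposition puts a clique entirely inside one bag — forcing width ≥ 3. The upper and lower bounds meet at 3, so that is the treewidth.

Treewidth 3.
One optimal decomposition is:
Bags: B1 = {1, 3, 7, 10}  B2 = {1, 7, 8, 10}  B3 = {1, 6, 8, 10}  B4 = {1, 3, 10, 11}  B5 = {3, 5, 10, 11}  B6 = {2, 3, 5, 10}  B7 = {4, 6, 8, 10}  B8 = {1, 7, 9, 10}
Tree: B1–B2, B2–B3, B1–B4, B4–B5, B5–B6, B3–B7, B2–B8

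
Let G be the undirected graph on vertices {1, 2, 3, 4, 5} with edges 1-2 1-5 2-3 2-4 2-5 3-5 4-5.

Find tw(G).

A width-2 tree decomposition is:
Bags: B1 = {1, 2, 5}  B2 = {2, 4, 5}  B3 = {2, 3, 5}
Tree: B1–B2, B1–B3
Each bag holds 3 vertices, so the decomposition has width 2, which upper-bounds the treewidth. Conversely, {1, 2, 5} is a clique of size 3, and the vertices of any clique must share a bag in every tree decomposition; so some bag has ≥ 3 vertices and tw(G) ≥ 2. The upper and lower bounds meet at 2, so that is the treewidth.

2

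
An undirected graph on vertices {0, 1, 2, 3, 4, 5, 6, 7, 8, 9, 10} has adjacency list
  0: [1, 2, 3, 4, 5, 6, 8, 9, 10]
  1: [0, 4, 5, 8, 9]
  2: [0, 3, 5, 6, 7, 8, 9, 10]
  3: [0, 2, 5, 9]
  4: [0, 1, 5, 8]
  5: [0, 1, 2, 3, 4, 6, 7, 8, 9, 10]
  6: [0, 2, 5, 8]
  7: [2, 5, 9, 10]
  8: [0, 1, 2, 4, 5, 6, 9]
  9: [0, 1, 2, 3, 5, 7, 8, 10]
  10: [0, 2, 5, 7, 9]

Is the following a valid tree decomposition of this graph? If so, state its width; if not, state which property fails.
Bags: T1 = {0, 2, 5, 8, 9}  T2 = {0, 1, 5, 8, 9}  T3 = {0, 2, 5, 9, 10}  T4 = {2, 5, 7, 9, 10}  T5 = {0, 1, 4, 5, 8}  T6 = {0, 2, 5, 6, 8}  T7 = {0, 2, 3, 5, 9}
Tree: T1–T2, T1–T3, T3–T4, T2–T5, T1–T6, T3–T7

Vertex coverage: the bags together contain {0, 1, 2, 3, 4, 5, 6, 7, 8, 9, 10}, the full vertex set. Edge coverage: each edge of G has both endpoints in at least one bag. Running intersection: for every vertex, the bags containing it form a connected subtree. All three properties hold, so this is a valid tree decomposition of width max|bag| − 1 = 4, and hence tw(G) ≤ 4.

Yes; width 4.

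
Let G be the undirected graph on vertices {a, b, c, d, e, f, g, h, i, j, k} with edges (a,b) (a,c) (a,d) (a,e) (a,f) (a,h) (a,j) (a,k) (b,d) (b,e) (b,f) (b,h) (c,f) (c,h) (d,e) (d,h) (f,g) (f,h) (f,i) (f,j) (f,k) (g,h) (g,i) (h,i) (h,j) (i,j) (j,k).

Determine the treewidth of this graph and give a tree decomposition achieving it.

Treewidth 3.
One such decomposition:
Bags: B1 = {a, f, h, j}  B2 = {f, h, i, j}  B3 = {a, c, f, h}  B4 = {f, g, h, i}  B5 = {a, b, f, h}  B6 = {a, f, j, k}  B7 = {a, b, d, h}  B8 = {a, b, d, e}
Tree: B1–B2, B1–B3, B2–B4, B3–B5, B1–B6, B5–B7, B7–B8

The largest bag has 4 vertices, giving width 3; this decomposition certifies tw(G) ≤ 3. On the other hand G contains the 4-clique {a, b, d, e}. A clique must lie in a single bag of any decomposition, so no decomposition can have width below 3. Combining the bounds, tw(G) = 3.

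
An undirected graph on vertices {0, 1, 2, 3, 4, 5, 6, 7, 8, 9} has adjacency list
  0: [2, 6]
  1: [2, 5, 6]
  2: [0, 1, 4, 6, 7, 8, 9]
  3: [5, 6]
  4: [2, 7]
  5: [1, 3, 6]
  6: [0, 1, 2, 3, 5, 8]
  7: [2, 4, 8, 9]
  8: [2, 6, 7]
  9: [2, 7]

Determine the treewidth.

2

A width-2 tree decomposition is:
Bags: B1 = {2, 6, 8}  B2 = {2, 7, 8}  B3 = {2, 4, 7}  B4 = {2, 7, 9}  B5 = {0, 2, 6}  B6 = {1, 2, 6}  B7 = {1, 5, 6}  B8 = {3, 5, 6}
Tree: B1–B2, B2–B3, B3–B4, B1–B5, B5–B6, B6–B7, B7–B8
The largest bag has 3 vertices, giving width 2; this decomposition certifies tw(G) ≤ 2. On the other hand G contains the 3-clique {2, 7, 9}. A clique must lie in a single bag of any decomposition, so no decomposition can have width below 2. The upper and lower bounds meet at 2, so that is the treewidth.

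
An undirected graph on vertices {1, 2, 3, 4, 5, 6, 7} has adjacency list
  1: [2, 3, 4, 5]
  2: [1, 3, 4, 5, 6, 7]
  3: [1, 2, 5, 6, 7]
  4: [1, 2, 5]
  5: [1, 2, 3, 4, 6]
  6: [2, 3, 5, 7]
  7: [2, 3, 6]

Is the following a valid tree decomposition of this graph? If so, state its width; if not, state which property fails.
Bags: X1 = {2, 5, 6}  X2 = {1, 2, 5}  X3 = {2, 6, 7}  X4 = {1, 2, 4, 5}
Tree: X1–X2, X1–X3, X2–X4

A tree decomposition must satisfy three properties: every vertex lies in some bag; for every edge, both endpoints lie together in some bag; and for every vertex, the bags containing it form a connected subtree. Here vertex 3 appears in no bag, so the decomposition is invalid.

No — vertex 3 appears in no bag.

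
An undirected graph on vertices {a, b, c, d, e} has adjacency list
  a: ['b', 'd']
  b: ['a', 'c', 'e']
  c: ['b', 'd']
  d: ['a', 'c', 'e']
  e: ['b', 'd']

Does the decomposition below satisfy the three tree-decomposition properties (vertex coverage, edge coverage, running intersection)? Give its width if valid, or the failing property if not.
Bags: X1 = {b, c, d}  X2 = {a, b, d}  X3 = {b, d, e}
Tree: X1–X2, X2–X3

Yes; width 2.

Every vertex of G appears in some bag (union = {a, b, c, d, e}); every edge is covered by a bag; and for each vertex v the set of bags containing v is connected in the bag tree. The decomposition is therefore valid. The largest bag has 3 vertices, so the width is 2.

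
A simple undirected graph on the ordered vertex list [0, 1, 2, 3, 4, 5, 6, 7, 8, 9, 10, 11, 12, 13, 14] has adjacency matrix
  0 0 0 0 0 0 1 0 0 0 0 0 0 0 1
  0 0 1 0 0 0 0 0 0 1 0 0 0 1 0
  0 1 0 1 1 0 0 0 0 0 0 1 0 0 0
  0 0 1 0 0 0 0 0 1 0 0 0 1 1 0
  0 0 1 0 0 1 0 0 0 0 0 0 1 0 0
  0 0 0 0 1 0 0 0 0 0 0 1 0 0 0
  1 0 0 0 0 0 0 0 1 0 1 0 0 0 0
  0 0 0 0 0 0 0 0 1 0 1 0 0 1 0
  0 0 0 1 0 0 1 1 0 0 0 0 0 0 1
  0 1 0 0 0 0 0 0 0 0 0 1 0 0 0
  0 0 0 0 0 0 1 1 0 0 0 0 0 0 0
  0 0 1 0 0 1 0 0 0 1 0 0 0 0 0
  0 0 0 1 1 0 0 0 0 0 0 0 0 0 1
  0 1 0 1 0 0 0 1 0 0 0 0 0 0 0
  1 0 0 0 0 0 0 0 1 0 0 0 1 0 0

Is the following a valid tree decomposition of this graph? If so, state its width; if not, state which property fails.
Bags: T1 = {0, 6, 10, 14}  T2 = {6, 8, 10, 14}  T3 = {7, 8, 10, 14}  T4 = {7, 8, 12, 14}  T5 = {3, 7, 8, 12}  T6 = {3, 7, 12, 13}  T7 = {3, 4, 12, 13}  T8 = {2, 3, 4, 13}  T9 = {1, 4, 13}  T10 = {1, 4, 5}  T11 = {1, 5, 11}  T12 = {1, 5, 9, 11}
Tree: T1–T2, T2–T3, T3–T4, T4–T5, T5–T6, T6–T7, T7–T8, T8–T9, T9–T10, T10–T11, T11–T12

A tree decomposition must satisfy three properties: every vertex lies in some bag; for every edge, both endpoints lie together in some bag; and for every vertex, the bags containing it form a connected subtree. Here edge (2,1) lies in no bag, so the decomposition is invalid.

No — edge (2,1) lies in no bag.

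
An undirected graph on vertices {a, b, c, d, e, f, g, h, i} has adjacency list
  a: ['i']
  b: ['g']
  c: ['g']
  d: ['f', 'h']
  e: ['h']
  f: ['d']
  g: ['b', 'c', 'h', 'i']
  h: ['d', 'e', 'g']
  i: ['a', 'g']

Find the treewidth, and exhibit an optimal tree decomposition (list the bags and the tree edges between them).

The largest bag has 2 vertices, giving width 1; this decomposition certifies tw(G) ≤ 1. Since G has at least one edge (e.g. g–h), it is not an edgeless graph, so tw(G) ≥ 1. The upper and lower bounds meet at 1, so that is the treewidth.

Treewidth 1.
One optimal decomposition is:
Bags: B1 = {g, h}  B2 = {e, h}  B3 = {d, h}  B4 = {c, g}  B5 = {g, i}  B6 = {b, g}  B7 = {a, i}  B8 = {d, f}
Tree: B1–B2, B2–B3, B1–B4, B4–B5, B4–B6, B5–B7, B3–B8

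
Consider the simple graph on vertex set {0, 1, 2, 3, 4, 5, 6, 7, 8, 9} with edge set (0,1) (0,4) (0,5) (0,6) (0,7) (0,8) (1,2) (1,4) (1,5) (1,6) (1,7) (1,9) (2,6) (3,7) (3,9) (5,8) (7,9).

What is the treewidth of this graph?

2

A width-2 tree decomposition is:
Bags: B1 = {0, 1, 4}  B2 = {0, 1, 7}  B3 = {1, 7, 9}  B4 = {0, 1, 6}  B5 = {3, 7, 9}  B6 = {1, 2, 6}  B7 = {0, 1, 5}  B8 = {0, 5, 8}
Tree: B1–B2, B2–B3, B2–B4, B3–B5, B4–B6, B4–B7, B7–B8
The largest bag has 3 vertices, giving width 2; this decomposition certifies tw(G) ≤ 2. On the other hand G contains the 3-clique {0, 5, 8}. A clique must lie in a single bag of any decomposition, so no decomposition can have width below 2. Hence tw(G) = 2 exactly.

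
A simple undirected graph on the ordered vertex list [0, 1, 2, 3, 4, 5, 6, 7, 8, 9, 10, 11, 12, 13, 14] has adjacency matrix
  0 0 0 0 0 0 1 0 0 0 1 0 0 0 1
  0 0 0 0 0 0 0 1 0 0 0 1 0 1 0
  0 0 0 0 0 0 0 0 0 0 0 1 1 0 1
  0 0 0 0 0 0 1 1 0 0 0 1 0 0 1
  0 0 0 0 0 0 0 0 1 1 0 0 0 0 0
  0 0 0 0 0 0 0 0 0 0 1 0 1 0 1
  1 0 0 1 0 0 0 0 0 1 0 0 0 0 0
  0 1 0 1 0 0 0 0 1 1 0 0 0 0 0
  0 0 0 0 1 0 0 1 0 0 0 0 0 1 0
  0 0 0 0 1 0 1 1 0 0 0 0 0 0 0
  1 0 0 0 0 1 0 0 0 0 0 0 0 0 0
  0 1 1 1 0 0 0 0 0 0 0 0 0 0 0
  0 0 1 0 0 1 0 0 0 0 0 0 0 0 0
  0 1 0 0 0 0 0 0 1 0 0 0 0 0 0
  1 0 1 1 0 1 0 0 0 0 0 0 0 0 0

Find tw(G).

A width-3 tree decomposition is:
Bags: B1 = {0, 5, 10, 12}  B2 = {0, 5, 12, 14}  B3 = {0, 2, 12, 14}  B4 = {0, 2, 6, 14}  B5 = {2, 3, 6, 14}  B6 = {2, 3, 6, 11}  B7 = {3, 6, 9, 11}  B8 = {3, 7, 9, 11}  B9 = {1, 7, 9, 11}  B10 = {1, 4, 7, 9}  B11 = {1, 4, 7, 8}  B12 = {1, 4, 8, 13}
Tree: B1–B2, B2–B3, B3–B4, B4–B5, B5–B6, B6–B7, B7–B8, B8–B9, B9–B10, B10–B11, B11–B12
Every bag has size at most 4, so the width is 4 − 1 = 3 and tw(G) ≤ 3. For the lower bound: the 4 vertex sets {5,10,12}, {0}, {14}, {2,3,6,11} are disjoint, each induces a connected subgraph, and every pair is joined by at least one edge of G. Contracting each set to a single vertex therefore yields K_{4} as a minor, and since treewidth is minor-monotone, tw(G) ≥ tw(K_{4}) = 3. The upper and lower bounds meet at 3, so that is the treewidth.

3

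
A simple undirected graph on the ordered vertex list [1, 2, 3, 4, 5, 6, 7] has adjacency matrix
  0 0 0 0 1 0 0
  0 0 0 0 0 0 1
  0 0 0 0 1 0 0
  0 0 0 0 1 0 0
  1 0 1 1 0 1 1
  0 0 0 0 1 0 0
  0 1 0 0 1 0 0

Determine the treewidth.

1

A width-1 tree decomposition is:
Bags: B1 = {5, 6}  B2 = {5, 7}  B3 = {1, 5}  B4 = {4, 5}  B5 = {2, 7}  B6 = {3, 5}
Tree: B1–B2, B1–B3, B1–B4, B2–B5, B4–B6
The largest bag has 2 vertices, giving width 1; this decomposition certifies tw(G) ≤ 1. G has an edge, so its treewidth is at least 1. Combining the bounds, tw(G) = 1.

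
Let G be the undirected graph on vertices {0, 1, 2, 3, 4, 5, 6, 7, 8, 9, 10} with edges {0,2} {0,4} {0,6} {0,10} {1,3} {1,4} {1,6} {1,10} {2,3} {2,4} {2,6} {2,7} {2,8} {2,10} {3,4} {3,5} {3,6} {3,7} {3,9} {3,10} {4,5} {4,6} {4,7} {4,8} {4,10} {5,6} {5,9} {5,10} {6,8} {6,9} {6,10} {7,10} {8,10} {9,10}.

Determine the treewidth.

A width-4 tree decomposition is:
Bags: B1 = {3, 4, 5, 6, 10}  B2 = {2, 3, 4, 6, 10}  B3 = {1, 3, 4, 6, 10}  B4 = {0, 2, 4, 6, 10}  B5 = {2, 4, 6, 8, 10}  B6 = {3, 5, 6, 9, 10}  B7 = {2, 3, 4, 7, 10}
Tree: B1–B2, B1–B3, B2–B4, B4–B5, B1–B6, B2–B7
Every bag has size at most 5, so the width is 5 − 1 = 4 and tw(G) ≤ 4. On the other hand G contains the 5-clique {3, 5, 6, 9, 10}. A clique must lie in a single bag of any decomposition, so no decomposition can have width below 4. Therefore the treewidth is 4.

4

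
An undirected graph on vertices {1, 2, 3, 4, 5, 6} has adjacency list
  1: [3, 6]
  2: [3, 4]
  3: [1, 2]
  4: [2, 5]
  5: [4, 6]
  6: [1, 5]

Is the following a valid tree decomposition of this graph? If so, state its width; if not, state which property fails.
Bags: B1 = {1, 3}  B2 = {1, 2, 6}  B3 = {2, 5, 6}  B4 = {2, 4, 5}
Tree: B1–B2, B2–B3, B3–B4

No — edge (2,3) lies in no bag.

A tree decomposition must satisfy three properties: every vertex lies in some bag; for every edge, both endpoints lie together in some bag; and for every vertex, the bags containing it form a connected subtree. Here edge (2,3) lies in no bag, so the decomposition is invalid.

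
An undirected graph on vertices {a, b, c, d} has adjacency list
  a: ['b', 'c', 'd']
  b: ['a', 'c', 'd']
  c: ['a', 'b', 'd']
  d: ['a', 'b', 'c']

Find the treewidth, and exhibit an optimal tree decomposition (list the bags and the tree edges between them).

Treewidth 3.
One such decomposition:
Bags: B1 = {a, b, c, d}
Tree: (single bag)

With just one bag of size 4, the width is 4 − 1 = 3, so tw(G) ≤ 3. For the lower bound, the 4 vertices {a, b, c, d} are pairwise adjacent, and any tree decomposition puts a clique entirely inside one bag — forcing width ≥ 3. Therefore the treewidth is 3.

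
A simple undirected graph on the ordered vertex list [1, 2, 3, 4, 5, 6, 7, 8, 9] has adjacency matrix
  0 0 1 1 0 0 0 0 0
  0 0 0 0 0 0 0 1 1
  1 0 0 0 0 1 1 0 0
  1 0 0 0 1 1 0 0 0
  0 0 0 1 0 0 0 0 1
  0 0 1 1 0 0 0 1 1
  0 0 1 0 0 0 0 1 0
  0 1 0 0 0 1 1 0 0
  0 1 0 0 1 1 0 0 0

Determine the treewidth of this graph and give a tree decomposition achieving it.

Treewidth 3.
One optimal decomposition is:
Bags: B1 = {2, 4, 5, 9}  B2 = {2, 4, 6, 9}  B3 = {2, 4, 6, 8}  B4 = {1, 4, 6, 8}  B5 = {1, 3, 6, 8}  B6 = {1, 3, 7, 8}
Tree: B1–B2, B2–B3, B3–B4, B4–B5, B5–B6

The largest bag has 4 vertices, giving width 3; this decomposition certifies tw(G) ≤ 3. For the lower bound: the 4 vertex sets {2,5,9}, {4}, {6}, {1,3,7,8} are disjoint, each induces a connected subgraph, and every pair is joined by at least one edge of G. Contracting each set to a single vertex therefore yields K_{4} as a minor, and since treewidth is minor-monotone, tw(G) ≥ tw(K_{4}) = 3. Combining the bounds, tw(G) = 3.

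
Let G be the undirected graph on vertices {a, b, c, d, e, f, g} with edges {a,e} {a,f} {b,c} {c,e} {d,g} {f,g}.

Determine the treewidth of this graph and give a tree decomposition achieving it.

Every bag has size at most 2, so the width is 2 − 1 = 1 and tw(G) ≤ 1. G has an edge, so its treewidth is at least 1. Therefore the treewidth is 1.

Treewidth 1.
Bags: B1 = {d, g}  B2 = {f, g}  B3 = {a, f}  B4 = {a, e}  B5 = {c, e}  B6 = {b, c}
Tree: B1–B2, B2–B3, B3–B4, B4–B5, B5–B6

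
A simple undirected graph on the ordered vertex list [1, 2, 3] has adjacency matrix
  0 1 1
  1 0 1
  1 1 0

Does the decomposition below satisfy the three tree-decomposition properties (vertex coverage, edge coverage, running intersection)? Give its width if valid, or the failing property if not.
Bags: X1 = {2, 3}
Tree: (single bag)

No — vertex 1 appears in no bag.

A tree decomposition must satisfy three properties: every vertex lies in some bag; for every edge, both endpoints lie together in some bag; and for every vertex, the bags containing it form a connected subtree. Here vertex 1 appears in no bag, so the decomposition is invalid.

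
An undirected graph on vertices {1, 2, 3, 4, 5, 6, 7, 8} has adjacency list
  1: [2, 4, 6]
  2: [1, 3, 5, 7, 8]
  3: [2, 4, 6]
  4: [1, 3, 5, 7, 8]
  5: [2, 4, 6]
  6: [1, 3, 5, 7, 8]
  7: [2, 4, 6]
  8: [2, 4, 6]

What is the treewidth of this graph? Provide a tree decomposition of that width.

The largest bag has 4 vertices, giving width 3; this decomposition certifies tw(G) ≤ 3. For the lower bound: the 4 vertex sets {6,7}, {2,3}, {4}, {1} are disjoint, each induces a connected subgraph, and every pair is joined by at least one edge of G. Contracting each set to a single vertex therefore yields K_{4} as a minor, and since treewidth is minor-monotone, tw(G) ≥ tw(K_{4}) = 3. Hence tw(G) = 3 exactly.

Treewidth 3.
One such decomposition:
Bags: B1 = {2, 4, 6, 7}  B2 = {2, 3, 4, 6}  B3 = {1, 2, 4, 6}  B4 = {2, 4, 6, 8}  B5 = {2, 4, 5, 6}
Tree: B1–B2, B2–B3, B3–B4, B4–B5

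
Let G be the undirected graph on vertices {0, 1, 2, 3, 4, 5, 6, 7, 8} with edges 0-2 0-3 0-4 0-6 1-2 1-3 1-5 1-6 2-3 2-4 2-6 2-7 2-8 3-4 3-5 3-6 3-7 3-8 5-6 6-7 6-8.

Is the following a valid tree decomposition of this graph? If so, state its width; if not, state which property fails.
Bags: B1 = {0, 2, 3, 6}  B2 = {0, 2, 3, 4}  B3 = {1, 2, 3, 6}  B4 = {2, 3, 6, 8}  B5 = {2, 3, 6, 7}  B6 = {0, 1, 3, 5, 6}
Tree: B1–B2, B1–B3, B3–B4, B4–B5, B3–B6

A tree decomposition must satisfy three properties: every vertex lies in some bag; for every edge, both endpoints lie together in some bag; and for every vertex, the bags containing it form a connected subtree. Here bags containing vertex 0 are not connected in the tree, so the decomposition is invalid.

No — bags containing vertex 0 are not connected in the tree.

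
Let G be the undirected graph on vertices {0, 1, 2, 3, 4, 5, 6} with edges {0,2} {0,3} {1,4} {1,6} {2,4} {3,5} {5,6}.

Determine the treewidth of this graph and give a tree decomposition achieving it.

Treewidth 2.
One optimal decomposition is:
Bags: B1 = {3, 5, 6}  B2 = {0, 3, 6}  B3 = {0, 2, 6}  B4 = {2, 4, 6}  B5 = {1, 4, 6}
Tree: B1–B2, B2–B3, B3–B4, B4–B5

The largest bag has 3 vertices, giving width 2; this decomposition certifies tw(G) ≤ 2. Since 6–5–3–0–2–4–1–6 is a cycle in G, G is not acyclic. Forests are exactly the graphs of treewidth ≤ 1, so tw(G) ≥ 2. Combining the bounds, tw(G) = 2.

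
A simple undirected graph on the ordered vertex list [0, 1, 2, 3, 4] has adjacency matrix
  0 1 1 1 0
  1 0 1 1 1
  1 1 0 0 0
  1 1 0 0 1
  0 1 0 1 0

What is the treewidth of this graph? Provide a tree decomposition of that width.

Every bag has size at most 3, so the width is 3 − 1 = 2 and tw(G) ≤ 2. Conversely, {0, 1, 2} is a clique of size 3, and the vertices of any clique must share a bag in every tree decomposition; so some bag has ≥ 3 vertices and tw(G) ≥ 2. Hence tw(G) = 2 exactly.

Treewidth 2.
One such decomposition:
Bags: B1 = {0, 1, 2}  B2 = {0, 1, 3}  B3 = {1, 3, 4}
Tree: B1–B2, B2–B3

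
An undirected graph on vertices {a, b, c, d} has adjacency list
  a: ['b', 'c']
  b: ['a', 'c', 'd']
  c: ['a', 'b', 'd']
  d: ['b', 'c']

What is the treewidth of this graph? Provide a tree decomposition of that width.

Treewidth 2.
One optimal decomposition is:
Bags: B1 = {a, b, c}  B2 = {b, c, d}
Tree: B1–B2

Each bag holds 3 vertices, so the decomposition has width 2, which upper-bounds the treewidth. Conversely, {b, c, d} is a clique of size 3, and the vertices of any clique must share a bag in every tree decomposition; so some bag has ≥ 3 vertices and tw(G) ≥ 2. The upper and lower bounds meet at 2, so that is the treewidth.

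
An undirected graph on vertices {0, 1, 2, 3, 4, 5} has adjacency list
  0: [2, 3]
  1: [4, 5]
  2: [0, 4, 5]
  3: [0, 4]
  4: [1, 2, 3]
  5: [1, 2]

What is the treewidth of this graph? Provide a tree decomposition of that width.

Each bag holds 3 vertices, so the decomposition has width 2, which upper-bounds the treewidth. Since 1–5–2–4–1 is a cycle in G, G is not acyclic. Forests are exactly the graphs of treewidth ≤ 1, so tw(G) ≥ 2. Combining the bounds, tw(G) = 2.

Treewidth 2.
Bags: B1 = {1, 4, 5}  B2 = {2, 4, 5}  B3 = {2, 3, 4}  B4 = {0, 2, 3}
Tree: B1–B2, B2–B3, B3–B4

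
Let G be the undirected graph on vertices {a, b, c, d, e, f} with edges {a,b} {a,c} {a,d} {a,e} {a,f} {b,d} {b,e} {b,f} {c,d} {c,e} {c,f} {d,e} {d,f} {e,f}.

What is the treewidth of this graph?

A width-4 tree decomposition is:
Bags: B1 = {a, b, d, e, f}  B2 = {a, c, d, e, f}
Tree: B1–B2
Each bag holds 5 vertices, so the decomposition has width 4, which upper-bounds the treewidth. On the other hand G contains the 5-clique {a, c, d, e, f}. A clique must lie in a single bag of any decomposition, so no decomposition can have width below 4. Therefore the treewidth is 4.

4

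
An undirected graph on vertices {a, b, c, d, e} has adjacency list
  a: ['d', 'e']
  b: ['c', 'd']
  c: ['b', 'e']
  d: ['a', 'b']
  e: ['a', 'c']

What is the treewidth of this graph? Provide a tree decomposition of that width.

Every bag has size at most 3, so the width is 3 − 1 = 2 and tw(G) ≤ 2. Since a–e–c–b–d–a is a cycle in G, G is not acyclic. Forests are exactly the graphs of treewidth ≤ 1, so tw(G) ≥ 2. The upper and lower bounds meet at 2, so that is the treewidth.

Treewidth 2.
One such decomposition:
Bags: B1 = {a, c, e}  B2 = {a, b, c}  B3 = {a, b, d}
Tree: B1–B2, B2–B3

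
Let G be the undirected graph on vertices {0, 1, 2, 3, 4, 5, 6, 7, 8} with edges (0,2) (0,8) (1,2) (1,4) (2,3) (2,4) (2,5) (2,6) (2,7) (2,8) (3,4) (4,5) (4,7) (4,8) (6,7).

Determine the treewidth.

2

A width-2 tree decomposition is:
Bags: B1 = {2, 4, 8}  B2 = {2, 4, 7}  B3 = {2, 3, 4}  B4 = {2, 6, 7}  B5 = {1, 2, 4}  B6 = {2, 4, 5}  B7 = {0, 2, 8}
Tree: B1–B2, B1–B3, B2–B4, B3–B5, B1–B6, B1–B7
Each bag holds 3 vertices, so the decomposition has width 2, which upper-bounds the treewidth. Conversely, {0, 2, 8} is a clique of size 3, and the vertices of any clique must share a bag in every tree decomposition; so some bag has ≥ 3 vertices and tw(G) ≥ 2. Therefore the treewidth is 2.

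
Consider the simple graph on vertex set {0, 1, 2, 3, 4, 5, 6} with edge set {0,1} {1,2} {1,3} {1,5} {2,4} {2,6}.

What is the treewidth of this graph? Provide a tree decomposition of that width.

Treewidth 1.
One optimal decomposition is:
Bags: B1 = {1, 2}  B2 = {0, 1}  B3 = {2, 4}  B4 = {1, 5}  B5 = {1, 3}  B6 = {2, 6}
Tree: B1–B2, B1–B3, B1–B4, B1–B5, B1–B6

Every bag has size at most 2, so the width is 2 − 1 = 1 and tw(G) ≤ 1. Since G has at least one edge (e.g. 2–1), it is not an edgeless graph, so tw(G) ≥ 1. The upper and lower bounds meet at 1, so that is the treewidth.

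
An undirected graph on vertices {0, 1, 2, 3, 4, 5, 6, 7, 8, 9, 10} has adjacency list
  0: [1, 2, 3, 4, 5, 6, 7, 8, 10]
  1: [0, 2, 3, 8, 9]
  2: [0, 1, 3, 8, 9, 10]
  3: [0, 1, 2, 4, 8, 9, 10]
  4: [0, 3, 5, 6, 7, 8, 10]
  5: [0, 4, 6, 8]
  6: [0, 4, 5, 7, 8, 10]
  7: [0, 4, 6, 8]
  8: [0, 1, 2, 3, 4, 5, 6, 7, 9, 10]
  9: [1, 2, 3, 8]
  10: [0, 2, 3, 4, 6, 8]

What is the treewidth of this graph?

4

A width-4 tree decomposition is:
Bags: B1 = {0, 3, 4, 8, 10}  B2 = {0, 4, 6, 8, 10}  B3 = {0, 2, 3, 8, 10}  B4 = {0, 4, 6, 7, 8}  B5 = {0, 1, 2, 3, 8}  B6 = {0, 4, 5, 6, 8}  B7 = {1, 2, 3, 8, 9}
Tree: B1–B2, B1–B3, B2–B4, B3–B5, B4–B6, B5–B7
The largest bag has 5 vertices, giving width 4; this decomposition certifies tw(G) ≤ 4. For the lower bound, the 5 vertices {0, 1, 2, 3, 8} are pairwise adjacent, and any tree decomposition puts a clique entirely inside one bag — forcing width ≥ 4. The upper and lower bounds meet at 4, so that is the treewidth.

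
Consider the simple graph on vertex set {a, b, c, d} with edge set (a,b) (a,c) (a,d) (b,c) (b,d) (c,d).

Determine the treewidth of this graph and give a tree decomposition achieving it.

With just one bag of size 4, the width is 4 − 1 = 3, so tw(G) ≤ 3. On the other hand G contains the 4-clique {a, b, c, d}. A clique must lie in a single bag of any decomposition, so no decomposition can have width below 3. Therefore the treewidth is 3.

Treewidth 3.
Bags: B1 = {a, b, c, d}
Tree: (single bag)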